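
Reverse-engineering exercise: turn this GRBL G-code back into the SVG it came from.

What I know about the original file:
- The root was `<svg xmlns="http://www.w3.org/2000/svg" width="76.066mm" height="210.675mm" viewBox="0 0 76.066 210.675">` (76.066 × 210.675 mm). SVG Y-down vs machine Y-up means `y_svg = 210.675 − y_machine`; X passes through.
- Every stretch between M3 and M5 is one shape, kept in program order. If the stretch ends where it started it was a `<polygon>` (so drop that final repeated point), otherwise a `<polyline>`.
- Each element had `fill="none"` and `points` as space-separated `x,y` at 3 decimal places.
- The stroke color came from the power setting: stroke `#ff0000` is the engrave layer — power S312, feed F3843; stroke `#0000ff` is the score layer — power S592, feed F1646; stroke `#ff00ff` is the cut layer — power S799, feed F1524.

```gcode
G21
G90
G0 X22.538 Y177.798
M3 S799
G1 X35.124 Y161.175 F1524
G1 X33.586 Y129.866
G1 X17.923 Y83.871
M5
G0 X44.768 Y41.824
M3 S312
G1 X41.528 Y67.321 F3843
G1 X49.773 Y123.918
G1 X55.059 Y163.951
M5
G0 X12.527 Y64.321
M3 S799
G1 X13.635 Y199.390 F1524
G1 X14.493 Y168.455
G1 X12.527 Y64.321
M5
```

Each laser-on run becomes one SVG element. Flip Y back into SVG space with y_svg = 210.675 − y_machine.

Run 1: the run's S799 means `#ff00ff` (cut). The run is open, so emit a `<polyline>` with points (Y-flipped): 22.538,32.877 35.124,49.500 33.586,80.809 17.923,126.804.

Run 2: S312 ⇒ engrave layer `#ff0000`. The run is open, so emit a `<polyline>` with points (Y-flipped): 44.768,168.851 41.528,143.354 49.773,86.757 55.059,46.724.

Run 3: power S799 maps to stroke `#ff00ff` (cut). The run returns to its start, so emit a `<polygon>` with points (Y-flipped): 12.527,146.354 13.635,11.285 14.493,42.220.

<svg xmlns="http://www.w3.org/2000/svg" width="76.066mm" height="210.675mm" viewBox="0 0 76.066 210.675">
  <polyline points="22.538,32.877 35.124,49.500 33.586,80.809 17.923,126.804" fill="none" stroke="#ff00ff"/>
  <polyline points="44.768,168.851 41.528,143.354 49.773,86.757 55.059,46.724" fill="none" stroke="#ff0000"/>
  <polygon points="12.527,146.354 13.635,11.285 14.493,42.220" fill="none" stroke="#ff00ff"/>
</svg>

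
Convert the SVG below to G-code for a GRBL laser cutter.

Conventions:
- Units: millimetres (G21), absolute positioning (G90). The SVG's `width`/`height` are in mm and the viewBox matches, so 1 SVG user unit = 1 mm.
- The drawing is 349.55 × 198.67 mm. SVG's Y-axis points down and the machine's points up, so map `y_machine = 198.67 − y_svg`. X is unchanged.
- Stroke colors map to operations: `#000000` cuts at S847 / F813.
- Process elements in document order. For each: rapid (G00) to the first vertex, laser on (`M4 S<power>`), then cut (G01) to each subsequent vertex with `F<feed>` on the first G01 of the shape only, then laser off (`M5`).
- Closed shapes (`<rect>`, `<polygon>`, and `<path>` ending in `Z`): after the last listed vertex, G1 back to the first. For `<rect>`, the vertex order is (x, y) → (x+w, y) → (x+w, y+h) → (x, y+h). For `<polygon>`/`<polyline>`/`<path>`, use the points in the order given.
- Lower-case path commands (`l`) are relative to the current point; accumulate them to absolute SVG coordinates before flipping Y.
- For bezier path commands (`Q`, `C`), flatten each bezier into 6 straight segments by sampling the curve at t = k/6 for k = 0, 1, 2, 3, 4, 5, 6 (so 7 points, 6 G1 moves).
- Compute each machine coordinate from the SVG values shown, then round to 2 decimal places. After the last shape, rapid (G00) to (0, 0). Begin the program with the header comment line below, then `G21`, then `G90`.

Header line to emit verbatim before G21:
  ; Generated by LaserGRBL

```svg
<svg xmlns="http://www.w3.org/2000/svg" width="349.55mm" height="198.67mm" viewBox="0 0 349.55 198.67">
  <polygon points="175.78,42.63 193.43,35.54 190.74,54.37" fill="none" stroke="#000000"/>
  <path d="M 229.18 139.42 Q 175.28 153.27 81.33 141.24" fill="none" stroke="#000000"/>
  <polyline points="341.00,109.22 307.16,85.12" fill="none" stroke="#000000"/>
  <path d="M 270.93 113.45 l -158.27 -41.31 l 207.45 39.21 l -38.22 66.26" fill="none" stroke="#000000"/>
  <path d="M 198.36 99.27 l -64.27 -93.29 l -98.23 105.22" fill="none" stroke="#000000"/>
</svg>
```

; Generated by LaserGRBL
G21
G90
G00 X175.78 Y156.04
M4 S847
G01 X193.43 Y163.13 F813
G01 X190.74 Y144.30
G01 X175.78 Y156.04
M5
G00 X229.18 Y59.25
M4 S847
G01 X210.10 Y55.35 F813
G01 X188.80 Y52.89
G01 X165.27 Y51.87
G01 X139.51 Y52.29
G01 X111.53 Y54.14
G01 X81.33 Y57.43
M5
G00 X341.00 Y89.45
M4 S847
G01 X307.16 Y113.55 F813
M5
G00 X270.93 Y85.22
M4 S847
G01 X112.66 Y126.53 F813
G01 X320.11 Y87.32
G01 X281.89 Y21.06
M5
G00 X198.36 Y99.40
M4 S847
G01 X134.09 Y192.69 F813
G01 X35.86 Y87.47
M5
G00 X0.00 Y0.00

viewBox `0 0 349.55 198.67` with mm width/height → 1 unit = 1 mm. Flip: y_m = 198.67 − y_svg.

**Shape 1** — `<polygon>` regular polygon, stroke `#000000` → cut (S847, F813). Machine vertices: (175.78,156.04) → (193.43,163.13) → (190.74,144.30) → (175.78,156.04). Closed: final G1 returns to the first vertex.

**Shape 2** — `<path>` quadratic bezier, stroke `#000000` → cut (S847, F813). Control points (SVG): P0=(229.18,139.42), P1=(175.28,153.27), P2=(81.33,141.24); sampled at t=k/6. Machine vertices: (229.18,59.25) → (210.10,55.35) → (188.80,52.89) → (165.27,51.87) → (139.51,52.29) → (111.53,54.14) → (81.33,57.43). Open path.

**Shape 3** — `<polyline>` line segment, stroke `#000000` → cut (S847, F813). Machine vertices: (341.00,89.45) → (307.16,113.55). Open path.

**Shape 4** — `<path>` open polyline, stroke `#000000` → cut (S847, F813). Machine vertices: (270.93,85.22) → (112.66,126.53) → (320.11,87.32) → (281.89,21.06). Open path.

**Shape 5** — `<path>` open polyline, stroke `#000000` → cut (S847, F813). Machine vertices: (198.36,99.40) → (134.09,192.69) → (35.86,87.47). Open path.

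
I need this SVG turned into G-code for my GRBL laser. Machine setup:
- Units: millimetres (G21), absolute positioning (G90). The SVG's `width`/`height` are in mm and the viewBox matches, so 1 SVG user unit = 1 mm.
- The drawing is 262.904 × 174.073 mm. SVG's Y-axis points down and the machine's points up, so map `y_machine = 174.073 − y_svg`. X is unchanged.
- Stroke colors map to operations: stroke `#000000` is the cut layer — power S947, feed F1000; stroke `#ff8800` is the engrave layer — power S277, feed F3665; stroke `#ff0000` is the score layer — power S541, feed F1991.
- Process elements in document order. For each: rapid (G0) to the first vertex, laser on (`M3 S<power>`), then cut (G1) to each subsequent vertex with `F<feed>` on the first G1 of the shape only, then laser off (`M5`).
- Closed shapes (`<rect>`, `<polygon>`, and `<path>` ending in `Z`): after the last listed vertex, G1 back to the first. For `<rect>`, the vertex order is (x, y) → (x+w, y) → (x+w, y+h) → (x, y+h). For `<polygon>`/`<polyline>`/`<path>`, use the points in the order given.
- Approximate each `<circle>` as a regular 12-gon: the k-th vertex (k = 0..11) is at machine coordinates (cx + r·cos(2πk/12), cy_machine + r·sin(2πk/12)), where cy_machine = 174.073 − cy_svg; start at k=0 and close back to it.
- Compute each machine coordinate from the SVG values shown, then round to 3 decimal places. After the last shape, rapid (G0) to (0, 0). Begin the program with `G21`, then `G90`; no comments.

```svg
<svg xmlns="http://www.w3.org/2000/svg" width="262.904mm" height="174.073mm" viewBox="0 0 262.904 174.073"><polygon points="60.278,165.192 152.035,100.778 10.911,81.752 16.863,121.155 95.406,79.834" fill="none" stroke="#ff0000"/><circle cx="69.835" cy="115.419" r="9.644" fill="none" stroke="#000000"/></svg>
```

G21
G90
G0 X60.278 Y8.881
M3 S541
G1 X152.035 Y73.295 F1991
G1 X10.911 Y92.321
G1 X16.863 Y52.918
G1 X95.406 Y94.239
G1 X60.278 Y8.881
M5
G0 X79.479 Y58.654
M3 S947
G1 X78.187 Y63.476 F1000
G1 X74.657 Y67.006
G1 X69.835 Y68.298
G1 X65.013 Y67.006
G1 X61.483 Y63.476
G1 X60.191 Y58.654
G1 X61.483 Y53.832
G1 X65.013 Y50.302
G1 X69.835 Y49.010
G1 X74.657 Y50.302
G1 X78.187 Y53.832
G1 X79.479 Y58.654
M5
G0 X0.000 Y0.000

viewBox `0 0 262.904 174.073` with mm width/height → 1 unit = 1 mm. Flip: y_m = 174.073 − y_svg.

**Shape 1** — `<polygon>` closed polygon, stroke `#ff0000` → score (S541, F1991). Machine vertices: (60.278,8.881) → (152.035,73.295) → (10.911,92.321) → (16.863,52.918) → (95.406,94.239) → (60.278,8.881). Closed: final G1 returns to the first vertex.

**Shape 2** — `<circle>` circle, stroke `#000000` → cut (S947, F1000). Machine vertices: (79.479,58.654) → (78.187,63.476) → (74.657,67.006) → (69.835,68.298) → (65.013,67.006) → (61.483,63.476) → (60.191,58.654) → (61.483,53.832) → (65.013,50.302) → (69.835,49.010) → (74.657,50.302) → (78.187,53.832) → (79.479,58.654). Closed: final G1 returns to the first vertex.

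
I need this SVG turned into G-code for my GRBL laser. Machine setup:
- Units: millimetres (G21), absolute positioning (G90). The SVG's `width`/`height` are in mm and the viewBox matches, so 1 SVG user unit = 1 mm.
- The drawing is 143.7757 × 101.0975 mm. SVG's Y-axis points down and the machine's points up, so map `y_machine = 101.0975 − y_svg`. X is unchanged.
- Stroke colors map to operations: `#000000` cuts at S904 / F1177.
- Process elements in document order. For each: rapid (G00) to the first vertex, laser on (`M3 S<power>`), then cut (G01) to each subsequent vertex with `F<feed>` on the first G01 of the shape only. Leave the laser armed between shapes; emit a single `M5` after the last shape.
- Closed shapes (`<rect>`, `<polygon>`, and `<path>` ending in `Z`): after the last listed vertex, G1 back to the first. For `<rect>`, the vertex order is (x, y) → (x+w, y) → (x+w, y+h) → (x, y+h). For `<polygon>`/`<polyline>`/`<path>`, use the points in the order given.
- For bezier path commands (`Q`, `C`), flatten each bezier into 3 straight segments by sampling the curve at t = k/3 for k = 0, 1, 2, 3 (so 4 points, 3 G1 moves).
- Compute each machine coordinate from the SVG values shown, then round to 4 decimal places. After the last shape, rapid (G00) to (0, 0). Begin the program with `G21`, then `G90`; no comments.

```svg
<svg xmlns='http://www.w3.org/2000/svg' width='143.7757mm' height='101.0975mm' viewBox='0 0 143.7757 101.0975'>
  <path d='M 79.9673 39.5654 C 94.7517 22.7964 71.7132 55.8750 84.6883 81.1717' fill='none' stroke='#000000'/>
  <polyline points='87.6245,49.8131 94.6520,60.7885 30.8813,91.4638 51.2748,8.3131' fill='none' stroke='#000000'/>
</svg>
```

1 u = 1 mm; y_m = 101.0975 − y.

[1] `<path>` cubic bezier, #000000→cut S904 F1177: (79.9673,61.5321) → (84.8788,63.8197) → (80.9830,45.6820) → (84.6883,19.9258)

[2] `<polyline>` open polyline, #000000→cut S904 F1177: (87.6245,51.2844) → (94.6520,40.3090) → (30.8813,9.6337) → (51.2748,92.7844)

G21
G90
G00 X79.9673 Y61.5321
M3 S904
G01 X84.8788 Y63.8197 F1177
G01 X80.9830 Y45.6820
G01 X84.6883 Y19.9258
G00 X87.6245 Y51.2844
M3 S904
G01 X94.6520 Y40.3090 F1177
G01 X30.8813 Y9.6337
G01 X51.2748 Y92.7844
M5
G00 X0.0000 Y0.0000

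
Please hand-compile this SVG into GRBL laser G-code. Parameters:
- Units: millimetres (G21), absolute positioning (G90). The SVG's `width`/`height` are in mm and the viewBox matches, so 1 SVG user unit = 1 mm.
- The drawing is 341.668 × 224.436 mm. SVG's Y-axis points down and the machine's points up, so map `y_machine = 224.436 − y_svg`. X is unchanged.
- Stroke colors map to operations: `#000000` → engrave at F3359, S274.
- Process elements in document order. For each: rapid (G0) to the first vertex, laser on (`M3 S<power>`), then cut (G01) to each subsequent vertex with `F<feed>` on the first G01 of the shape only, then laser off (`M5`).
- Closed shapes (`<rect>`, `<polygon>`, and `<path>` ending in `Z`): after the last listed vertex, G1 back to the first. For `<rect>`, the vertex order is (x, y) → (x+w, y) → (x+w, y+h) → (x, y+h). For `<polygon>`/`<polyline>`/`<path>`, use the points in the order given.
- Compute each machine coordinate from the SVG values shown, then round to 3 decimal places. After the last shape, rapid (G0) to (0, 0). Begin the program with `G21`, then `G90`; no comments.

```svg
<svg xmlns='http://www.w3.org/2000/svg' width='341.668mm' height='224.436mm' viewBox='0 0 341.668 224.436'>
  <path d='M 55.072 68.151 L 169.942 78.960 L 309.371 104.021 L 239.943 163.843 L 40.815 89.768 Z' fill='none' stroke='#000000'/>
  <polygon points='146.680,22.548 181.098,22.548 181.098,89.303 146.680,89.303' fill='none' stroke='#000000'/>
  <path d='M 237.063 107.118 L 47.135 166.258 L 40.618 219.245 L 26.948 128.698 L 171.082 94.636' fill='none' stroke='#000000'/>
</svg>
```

G21
G90
G0 X55.072 Y156.285
M3 S274
G01 X169.942 Y145.476 F3359
G01 X309.371 Y120.415
G01 X239.943 Y60.593
G01 X40.815 Y134.668
G01 X55.072 Y156.285
M5
G0 X146.680 Y201.888
M3 S274
G01 X181.098 Y201.888 F3359
G01 X181.098 Y135.133
G01 X146.680 Y135.133
G01 X146.680 Y201.888
M5
G0 X237.063 Y117.318
M3 S274
G01 X47.135 Y58.178 F3359
G01 X40.618 Y5.191
G01 X26.948 Y95.738
G01 X171.082 Y129.800
M5
G0 X0.000 Y0.000

Since the viewBox matches the mm dimensions, user units are millimetres directly. The only transform is the Y-flip y_m = 224.436 − y_svg.

Shape 1 is a closed polygon drawn with `<path>`. Its stroke #000000 means engrave at S274, F3359. After flipping Y the toolpath is (55.072,156.285) → (169.942,145.476) → (309.371,120.415) → (239.943,60.593) → (40.815,134.668) → (55.072,156.285), returning to the start.

Shape 2 is a rectangle drawn with `<polygon>`. Its stroke #000000 means engrave at S274, F3359. After flipping Y the toolpath is (146.680,201.888) → (181.098,201.888) → (181.098,135.133) → (146.680,135.133) → (146.680,201.888), returning to the start.

Shape 3 is a open polyline drawn with `<path>`. Its stroke #000000 means engrave at S274, F3359. After flipping Y the toolpath is (237.063,117.318) → (47.135,58.178) → (40.618,5.191) → (26.948,95.738) → (171.082,129.800).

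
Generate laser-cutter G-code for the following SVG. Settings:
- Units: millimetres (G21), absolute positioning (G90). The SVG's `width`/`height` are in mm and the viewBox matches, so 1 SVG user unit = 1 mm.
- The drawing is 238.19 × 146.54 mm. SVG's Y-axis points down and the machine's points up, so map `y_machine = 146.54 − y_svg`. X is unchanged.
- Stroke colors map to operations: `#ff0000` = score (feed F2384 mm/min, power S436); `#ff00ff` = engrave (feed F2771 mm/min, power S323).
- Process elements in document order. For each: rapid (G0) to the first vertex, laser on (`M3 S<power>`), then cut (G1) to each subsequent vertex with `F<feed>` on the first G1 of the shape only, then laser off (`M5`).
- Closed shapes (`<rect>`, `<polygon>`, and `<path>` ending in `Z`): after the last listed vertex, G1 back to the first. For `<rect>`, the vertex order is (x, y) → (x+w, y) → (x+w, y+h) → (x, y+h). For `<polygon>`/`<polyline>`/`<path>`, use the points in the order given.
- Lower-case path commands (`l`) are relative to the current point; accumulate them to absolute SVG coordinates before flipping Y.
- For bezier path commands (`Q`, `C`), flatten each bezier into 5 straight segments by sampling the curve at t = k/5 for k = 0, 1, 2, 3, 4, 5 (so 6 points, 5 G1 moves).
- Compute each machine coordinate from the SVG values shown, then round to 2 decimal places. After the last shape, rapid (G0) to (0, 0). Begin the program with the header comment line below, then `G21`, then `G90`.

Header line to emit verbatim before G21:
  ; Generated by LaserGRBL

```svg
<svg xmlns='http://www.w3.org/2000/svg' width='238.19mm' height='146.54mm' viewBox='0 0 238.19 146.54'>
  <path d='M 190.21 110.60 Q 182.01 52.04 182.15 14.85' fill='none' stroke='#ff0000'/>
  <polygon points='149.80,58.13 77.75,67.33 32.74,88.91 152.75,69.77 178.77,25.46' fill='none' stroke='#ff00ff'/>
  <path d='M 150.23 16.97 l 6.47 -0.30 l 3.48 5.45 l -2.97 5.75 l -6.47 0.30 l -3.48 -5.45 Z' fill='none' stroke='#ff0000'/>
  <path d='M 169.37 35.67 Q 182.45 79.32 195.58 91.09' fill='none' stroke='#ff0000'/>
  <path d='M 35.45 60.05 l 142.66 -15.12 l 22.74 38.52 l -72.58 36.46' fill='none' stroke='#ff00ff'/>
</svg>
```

1 u = 1 mm; y_m = 146.54 − y.

[1] `<path>` quadratic bezier, #ff0000→score S436 F2384: (190.21,35.94) → (187.26,58.51) → (184.98,79.37) → (183.37,98.52) → (182.43,115.96) → (182.15,131.69)

[2] `<polygon>` closed polygon, #ff00ff→engrave S323 F2771: (149.80,88.41) → (77.75,79.21) → (32.74,57.63) → (152.75,76.77) → (178.77,121.08) → (149.80,88.41) (closed)

[3] `<path>` regular polygon, #ff0000→score S436 F2384: (150.23,129.57) → (156.70,129.87) → (160.18,124.42) → (157.21,118.67) → (150.74,118.37) → (147.26,123.82) → (150.23,129.57) (closed)

[4] `<path>` quadratic bezier, #ff0000→score S436 F2384: (169.37,110.87) → (174.60,94.69) → (179.84,81.05) → (185.08,69.97) → (190.33,61.43) → (195.58,55.45)

[5] `<path>` open polyline, #ff00ff→engrave S323 F2771: (35.45,86.49) → (178.11,101.61) → (200.85,63.09) → (128.27,26.63)

; Generated by LaserGRBL
G21
G90
G0 X190.21 Y35.94
M3 S436
G1 X187.26 Y58.51 F2384
G1 X184.98 Y79.37
G1 X183.37 Y98.52
G1 X182.43 Y115.96
G1 X182.15 Y131.69
M5
G0 X149.80 Y88.41
M3 S323
G1 X77.75 Y79.21 F2771
G1 X32.74 Y57.63
G1 X152.75 Y76.77
G1 X178.77 Y121.08
G1 X149.80 Y88.41
M5
G0 X150.23 Y129.57
M3 S436
G1 X156.70 Y129.87 F2384
G1 X160.18 Y124.42
G1 X157.21 Y118.67
G1 X150.74 Y118.37
G1 X147.26 Y123.82
G1 X150.23 Y129.57
M5
G0 X169.37 Y110.87
M3 S436
G1 X174.60 Y94.69 F2384
G1 X179.84 Y81.05
G1 X185.08 Y69.97
G1 X190.33 Y61.43
G1 X195.58 Y55.45
M5
G0 X35.45 Y86.49
M3 S323
G1 X178.11 Y101.61 F2771
G1 X200.85 Y63.09
G1 X128.27 Y26.63
M5
G0 X0.00 Y0.00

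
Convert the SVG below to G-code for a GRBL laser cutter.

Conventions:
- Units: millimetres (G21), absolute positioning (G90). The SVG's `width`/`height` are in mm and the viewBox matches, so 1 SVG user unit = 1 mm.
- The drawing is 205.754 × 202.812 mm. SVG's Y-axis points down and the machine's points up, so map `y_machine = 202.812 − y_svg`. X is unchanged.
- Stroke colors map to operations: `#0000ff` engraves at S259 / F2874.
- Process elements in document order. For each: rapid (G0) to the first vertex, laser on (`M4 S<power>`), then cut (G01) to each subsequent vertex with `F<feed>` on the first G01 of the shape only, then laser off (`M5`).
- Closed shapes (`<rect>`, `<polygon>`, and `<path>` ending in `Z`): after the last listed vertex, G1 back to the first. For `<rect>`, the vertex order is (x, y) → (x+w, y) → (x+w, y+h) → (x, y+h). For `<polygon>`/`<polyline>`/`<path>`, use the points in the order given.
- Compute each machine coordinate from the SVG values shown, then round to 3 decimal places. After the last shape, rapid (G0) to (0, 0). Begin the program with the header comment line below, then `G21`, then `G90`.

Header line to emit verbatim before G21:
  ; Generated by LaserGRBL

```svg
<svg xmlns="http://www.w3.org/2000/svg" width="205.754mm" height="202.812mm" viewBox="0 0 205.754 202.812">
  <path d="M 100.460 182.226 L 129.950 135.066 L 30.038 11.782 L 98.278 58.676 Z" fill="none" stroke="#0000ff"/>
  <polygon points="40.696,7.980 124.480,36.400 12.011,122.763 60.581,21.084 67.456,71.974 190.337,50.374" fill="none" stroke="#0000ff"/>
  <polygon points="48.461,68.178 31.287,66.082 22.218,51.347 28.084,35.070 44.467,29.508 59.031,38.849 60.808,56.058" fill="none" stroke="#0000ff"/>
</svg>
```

; Generated by LaserGRBL
G21
G90
G0 X100.460 Y20.586
M4 S259
G01 X129.950 Y67.746 F2874
G01 X30.038 Y191.030
G01 X98.278 Y144.136
G01 X100.460 Y20.586
M5
G0 X40.696 Y194.832
M4 S259
G01 X124.480 Y166.412 F2874
G01 X12.011 Y80.049
G01 X60.581 Y181.728
G01 X67.456 Y130.838
G01 X190.337 Y152.438
G01 X40.696 Y194.832
M5
G0 X48.461 Y134.634
M4 S259
G01 X31.287 Y136.730 F2874
G01 X22.218 Y151.465
G01 X28.084 Y167.742
G01 X44.467 Y173.304
G01 X59.031 Y163.963
G01 X60.808 Y146.754
G01 X48.461 Y134.634
M5
G0 X0.000 Y0.000

viewBox `0 0 205.754 202.812` with mm width/height → 1 unit = 1 mm. Flip: y_m = 202.812 − y_svg.

**Shape 1** — `<path>` closed polygon, stroke `#0000ff` → engrave (S259, F2874). Machine vertices: (100.460,20.586) → (129.950,67.746) → (30.038,191.030) → (98.278,144.136) → (100.460,20.586). Closed: final G1 returns to the first vertex.

**Shape 2** — `<polygon>` closed polygon, stroke `#0000ff` → engrave (S259, F2874). Machine vertices: (40.696,194.832) → (124.480,166.412) → (12.011,80.049) → (60.581,181.728) → (67.456,130.838) → (190.337,152.438) → (40.696,194.832). Closed: final G1 returns to the first vertex.

**Shape 3** — `<polygon>` regular polygon, stroke `#0000ff` → engrave (S259, F2874). Machine vertices: (48.461,134.634) → (31.287,136.730) → (22.218,151.465) → (28.084,167.742) → (44.467,173.304) → (59.031,163.963) → (60.808,146.754) → (48.461,134.634). Closed: final G1 returns to the first vertex.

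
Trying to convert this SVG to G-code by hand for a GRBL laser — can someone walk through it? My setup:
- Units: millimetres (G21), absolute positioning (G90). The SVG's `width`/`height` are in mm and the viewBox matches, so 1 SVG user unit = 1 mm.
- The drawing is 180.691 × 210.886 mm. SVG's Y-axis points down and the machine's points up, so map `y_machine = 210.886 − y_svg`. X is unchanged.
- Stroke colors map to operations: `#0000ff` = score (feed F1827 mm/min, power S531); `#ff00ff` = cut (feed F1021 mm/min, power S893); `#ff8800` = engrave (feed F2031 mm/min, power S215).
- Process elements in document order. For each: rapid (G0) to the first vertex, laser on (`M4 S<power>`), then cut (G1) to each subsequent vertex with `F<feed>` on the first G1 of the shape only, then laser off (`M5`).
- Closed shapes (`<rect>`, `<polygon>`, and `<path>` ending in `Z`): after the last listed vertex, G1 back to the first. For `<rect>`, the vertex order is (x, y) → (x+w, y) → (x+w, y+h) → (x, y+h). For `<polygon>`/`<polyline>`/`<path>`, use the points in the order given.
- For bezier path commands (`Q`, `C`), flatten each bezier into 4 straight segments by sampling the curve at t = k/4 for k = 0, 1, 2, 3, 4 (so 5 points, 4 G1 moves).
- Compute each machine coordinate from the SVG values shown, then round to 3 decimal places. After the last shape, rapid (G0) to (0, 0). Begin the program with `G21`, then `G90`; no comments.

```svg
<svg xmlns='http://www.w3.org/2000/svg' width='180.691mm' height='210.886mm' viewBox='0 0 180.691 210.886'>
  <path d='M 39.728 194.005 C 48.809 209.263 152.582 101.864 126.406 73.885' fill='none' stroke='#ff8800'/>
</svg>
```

viewBox `0 0 180.691 210.886` with mm width/height → 1 unit = 1 mm. Flip: y_m = 210.886 − y_svg.

**Shape 1** — `<path>` cubic bezier, stroke `#ff8800` → engrave (S215, F2031). Control points (SVG): P0=(39.728,194.005), P1=(48.809,209.263), P2=(152.582,101.864), P3=(126.406,73.885); sampled at t=k/4. Machine vertices: (39.728,16.881) → (60.783,25.278) → (96.288,60.727) → (125.183,104.283) → (126.406,137.001). Open path.

G21
G90
G0 X39.728 Y16.881
M4 S215
G1 X60.783 Y25.278 F2031
G1 X96.288 Y60.727
G1 X125.183 Y104.283
G1 X126.406 Y137.001
M5
G0 X0.000 Y0.000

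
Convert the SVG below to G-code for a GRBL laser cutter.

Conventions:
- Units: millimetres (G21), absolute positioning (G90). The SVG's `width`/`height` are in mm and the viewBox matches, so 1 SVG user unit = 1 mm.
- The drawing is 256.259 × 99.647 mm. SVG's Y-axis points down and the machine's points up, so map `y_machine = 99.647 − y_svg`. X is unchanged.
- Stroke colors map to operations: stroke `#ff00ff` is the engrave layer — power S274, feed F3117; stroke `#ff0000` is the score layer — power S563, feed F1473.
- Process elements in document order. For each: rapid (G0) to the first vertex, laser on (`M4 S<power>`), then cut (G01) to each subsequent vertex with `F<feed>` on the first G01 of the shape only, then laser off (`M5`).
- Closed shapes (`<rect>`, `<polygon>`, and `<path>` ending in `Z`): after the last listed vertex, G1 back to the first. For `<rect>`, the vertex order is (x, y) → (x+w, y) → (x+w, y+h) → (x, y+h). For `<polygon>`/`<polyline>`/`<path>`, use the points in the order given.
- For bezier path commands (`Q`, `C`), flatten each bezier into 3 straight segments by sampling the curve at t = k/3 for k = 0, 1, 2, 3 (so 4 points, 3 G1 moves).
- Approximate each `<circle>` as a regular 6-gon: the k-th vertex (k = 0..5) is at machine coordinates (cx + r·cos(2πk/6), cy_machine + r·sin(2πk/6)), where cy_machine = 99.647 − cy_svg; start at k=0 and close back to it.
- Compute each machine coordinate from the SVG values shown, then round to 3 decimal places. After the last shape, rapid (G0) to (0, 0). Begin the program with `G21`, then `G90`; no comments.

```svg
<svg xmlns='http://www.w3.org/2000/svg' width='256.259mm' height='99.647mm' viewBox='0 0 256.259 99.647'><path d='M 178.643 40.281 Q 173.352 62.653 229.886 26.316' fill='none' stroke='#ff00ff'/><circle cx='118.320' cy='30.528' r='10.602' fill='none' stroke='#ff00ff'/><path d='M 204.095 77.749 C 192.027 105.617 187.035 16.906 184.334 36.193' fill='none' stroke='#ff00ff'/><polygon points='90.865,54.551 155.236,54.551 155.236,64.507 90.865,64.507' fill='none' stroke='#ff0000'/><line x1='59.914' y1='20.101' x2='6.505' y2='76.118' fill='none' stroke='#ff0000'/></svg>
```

G21
G90
G0 X178.643 Y59.366
M4 S274
G01 X181.985 Y50.975 F3117
G01 X199.066 Y55.630
G01 X229.886 Y73.331
M5
G0 X128.922 Y69.119
M4 S274
G01 X123.621 Y78.301 F3117
G01 X113.019 Y78.301
G01 X107.718 Y69.119
G01 X113.019 Y59.937
G01 X123.621 Y59.937
G01 X128.922 Y69.119
M5
G0 X204.095 Y21.898
M4 S274
G01 X194.208 Y24.572 F3117
G01 X187.976 Y55.059
G01 X184.334 Y63.454
M5
G0 X90.865 Y45.096
M4 S563
G01 X155.236 Y45.096 F1473
G01 X155.236 Y35.140
G01 X90.865 Y35.140
G01 X90.865 Y45.096
M5
G0 X59.914 Y79.546
M4 S563
G01 X6.505 Y23.529 F1473
M5
G0 X0.000 Y0.000

1 u = 1 mm; y_m = 99.647 − y.

[1] `<path>` quadratic bezier, #ff00ff→engrave S274 F3117: (178.643,59.366) → (181.985,50.975) → (199.066,55.630) → (229.886,73.331)

[2] `<circle>` circle, #ff00ff→engrave S274 F3117: (128.922,69.119) → (123.621,78.301) → (113.019,78.301) → (107.718,69.119) → (113.019,59.937) → (123.621,59.937) → (128.922,69.119) (closed)

[3] `<path>` cubic bezier, #ff00ff→engrave S274 F3117: (204.095,21.898) → (194.208,24.572) → (187.976,55.059) → (184.334,63.454)

[4] `<polygon>` rectangle, #ff0000→score S563 F1473: (90.865,45.096) → (155.236,45.096) → (155.236,35.140) → (90.865,35.140) → (90.865,45.096) (closed)

[5] `<line>` line segment, #ff0000→score S563 F1473: (59.914,79.546) → (6.505,23.529)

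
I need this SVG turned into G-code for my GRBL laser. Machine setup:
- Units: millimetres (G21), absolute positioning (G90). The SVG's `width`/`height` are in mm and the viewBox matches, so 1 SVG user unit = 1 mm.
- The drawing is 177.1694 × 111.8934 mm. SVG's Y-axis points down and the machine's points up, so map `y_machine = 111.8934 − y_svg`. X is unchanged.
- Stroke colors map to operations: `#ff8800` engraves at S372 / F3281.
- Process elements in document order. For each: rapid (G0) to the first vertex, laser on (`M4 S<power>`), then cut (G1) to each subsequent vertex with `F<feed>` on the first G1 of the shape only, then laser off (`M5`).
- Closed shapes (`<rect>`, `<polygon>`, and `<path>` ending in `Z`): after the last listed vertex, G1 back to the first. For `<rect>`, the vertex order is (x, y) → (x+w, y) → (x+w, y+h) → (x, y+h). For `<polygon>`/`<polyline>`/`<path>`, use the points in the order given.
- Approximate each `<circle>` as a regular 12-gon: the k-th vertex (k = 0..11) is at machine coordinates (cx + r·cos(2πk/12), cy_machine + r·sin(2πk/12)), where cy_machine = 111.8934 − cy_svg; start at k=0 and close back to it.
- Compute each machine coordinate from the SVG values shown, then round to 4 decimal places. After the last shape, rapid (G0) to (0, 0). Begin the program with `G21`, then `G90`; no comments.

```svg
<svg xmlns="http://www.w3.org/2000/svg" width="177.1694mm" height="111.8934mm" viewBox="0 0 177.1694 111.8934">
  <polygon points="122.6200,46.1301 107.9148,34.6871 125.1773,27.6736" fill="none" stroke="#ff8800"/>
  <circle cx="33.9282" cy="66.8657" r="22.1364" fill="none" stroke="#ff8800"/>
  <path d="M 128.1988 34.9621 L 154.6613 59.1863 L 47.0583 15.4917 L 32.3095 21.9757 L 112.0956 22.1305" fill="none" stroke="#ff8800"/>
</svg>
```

G21
G90
G0 X122.6200 Y65.7633
M4 S372
G1 X107.9148 Y77.2063 F3281
G1 X125.1773 Y84.2198
G1 X122.6200 Y65.7633
M5
G0 X56.0646 Y45.0277
M4 S372
G1 X53.0989 Y56.0959 F3281
G1 X44.9964 Y64.1984
G1 X33.9282 Y67.1641
G1 X22.8600 Y64.1984
G1 X14.7575 Y56.0959
G1 X11.7918 Y45.0277
G1 X14.7575 Y33.9595
G1 X22.8600 Y25.8570
G1 X33.9282 Y22.8913
G1 X44.9964 Y25.8570
G1 X53.0989 Y33.9595
G1 X56.0646 Y45.0277
M5
G0 X128.1988 Y76.9313
M4 S372
G1 X154.6613 Y52.7071 F3281
G1 X47.0583 Y96.4017
G1 X32.3095 Y89.9177
G1 X112.0956 Y89.7629
M5
G0 X0.0000 Y0.0000

Since the viewBox matches the mm dimensions, user units are millimetres directly. The only transform is the Y-flip y_m = 111.8934 − y_svg.

Shape 1 is a regular polygon drawn with `<polygon>`. Its stroke #ff8800 means engrave at S372, F3281. After flipping Y the toolpath is (122.6200,65.7633) → (107.9148,77.2063) → (125.1773,84.2198) → (122.6200,65.7633), returning to the start.

Shape 2 is a circle drawn with `<circle>`. Its stroke #ff8800 means engrave at S372, F3281. After flipping Y the toolpath is (56.0646,45.0277) → (53.0989,56.0959) → (44.9964,64.1984) → (33.9282,67.1641) → (22.8600,64.1984) → (14.7575,56.0959) → (11.7918,45.0277) → (14.7575,33.9595) → (22.8600,25.8570) → (33.9282,22.8913) → (44.9964,25.8570) → (53.0989,33.9595) → (56.0646,45.0277), returning to the start.

Shape 3 is a open polyline drawn with `<path>`. Its stroke #ff8800 means engrave at S372, F3281. After flipping Y the toolpath is (128.1988,76.9313) → (154.6613,52.7071) → (47.0583,96.4017) → (32.3095,89.9177) → (112.0956,89.7629).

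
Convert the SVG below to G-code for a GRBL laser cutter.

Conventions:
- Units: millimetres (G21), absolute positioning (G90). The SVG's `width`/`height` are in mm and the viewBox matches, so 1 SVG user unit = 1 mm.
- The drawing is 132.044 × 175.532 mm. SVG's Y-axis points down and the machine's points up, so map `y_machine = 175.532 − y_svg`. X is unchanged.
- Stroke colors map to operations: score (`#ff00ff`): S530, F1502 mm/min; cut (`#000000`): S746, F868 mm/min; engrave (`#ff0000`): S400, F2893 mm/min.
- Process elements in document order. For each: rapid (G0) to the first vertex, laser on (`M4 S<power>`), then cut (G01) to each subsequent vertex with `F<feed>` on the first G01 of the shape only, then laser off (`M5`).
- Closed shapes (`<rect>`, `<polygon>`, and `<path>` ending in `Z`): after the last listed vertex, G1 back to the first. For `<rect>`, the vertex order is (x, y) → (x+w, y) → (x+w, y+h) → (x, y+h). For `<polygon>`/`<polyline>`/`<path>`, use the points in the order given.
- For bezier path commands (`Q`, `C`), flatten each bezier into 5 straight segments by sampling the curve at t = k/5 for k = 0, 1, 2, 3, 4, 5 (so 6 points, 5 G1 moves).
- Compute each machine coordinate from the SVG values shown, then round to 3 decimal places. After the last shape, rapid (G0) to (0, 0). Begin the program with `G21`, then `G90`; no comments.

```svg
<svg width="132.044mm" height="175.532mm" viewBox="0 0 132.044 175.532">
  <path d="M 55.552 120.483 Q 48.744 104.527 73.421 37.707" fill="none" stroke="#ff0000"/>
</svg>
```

viewBox `0 0 132.044 175.532` with mm width/height → 1 unit = 1 mm. Flip: y_m = 175.532 − y_svg.

**Shape 1** — `<path>` quadratic bezier, stroke `#ff0000` → engrave (S400, F2893). Control points (SVG): P0=(55.552,120.483), P1=(48.744,104.527), P2=(73.421,37.707); sampled at t=k/5. Machine vertices: (55.552,55.049) → (54.088,63.466) → (55.143,75.952) → (58.717,92.507) → (64.810,113.132) → (73.421,137.825). Open path.

G21
G90
G0 X55.552 Y55.049
M4 S400
G01 X54.088 Y63.466 F2893
G01 X55.143 Y75.952
G01 X58.717 Y92.507
G01 X64.810 Y113.132
G01 X73.421 Y137.825
M5
G0 X0.000 Y0.000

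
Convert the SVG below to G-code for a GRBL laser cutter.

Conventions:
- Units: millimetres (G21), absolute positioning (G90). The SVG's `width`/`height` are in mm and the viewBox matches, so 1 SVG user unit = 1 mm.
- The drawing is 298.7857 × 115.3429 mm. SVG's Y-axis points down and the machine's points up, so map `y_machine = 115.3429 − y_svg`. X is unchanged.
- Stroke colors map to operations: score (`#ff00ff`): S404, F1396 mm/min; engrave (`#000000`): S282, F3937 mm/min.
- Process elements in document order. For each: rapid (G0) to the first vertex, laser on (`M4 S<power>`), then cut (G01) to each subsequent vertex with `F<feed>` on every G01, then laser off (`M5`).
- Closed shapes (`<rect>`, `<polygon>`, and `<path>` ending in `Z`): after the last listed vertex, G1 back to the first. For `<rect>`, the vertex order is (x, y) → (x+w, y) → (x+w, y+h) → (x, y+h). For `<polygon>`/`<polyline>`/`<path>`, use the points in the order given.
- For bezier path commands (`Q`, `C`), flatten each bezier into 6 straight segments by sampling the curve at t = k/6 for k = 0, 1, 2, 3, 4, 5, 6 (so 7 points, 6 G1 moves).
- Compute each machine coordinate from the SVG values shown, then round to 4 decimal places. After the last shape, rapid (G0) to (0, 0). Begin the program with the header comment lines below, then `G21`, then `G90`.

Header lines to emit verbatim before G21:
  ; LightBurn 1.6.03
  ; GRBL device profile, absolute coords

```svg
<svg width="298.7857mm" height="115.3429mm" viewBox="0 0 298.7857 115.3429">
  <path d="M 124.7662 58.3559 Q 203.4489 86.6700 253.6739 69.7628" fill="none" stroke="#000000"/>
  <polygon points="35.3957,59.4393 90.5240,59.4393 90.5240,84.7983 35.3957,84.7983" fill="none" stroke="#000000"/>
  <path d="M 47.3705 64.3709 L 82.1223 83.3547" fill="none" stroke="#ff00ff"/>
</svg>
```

viewBox `0 0 298.7857 115.3429` with mm width/height → 1 unit = 1 mm. Flip: y_m = 115.3429 − y_svg.

**Shape 1** — `<path>` quadratic bezier, stroke `#000000` → engrave (S282, F3937). Control points (SVG): P0=(124.7662,58.3559), P1=(203.4489,86.6700), P2=(253.6739,69.7628); sampled at t=k/6. Machine vertices: (124.7662,56.9870) → (150.2033,48.8051) → (174.0594,43.1355) → (196.3345,39.9782) → (217.0286,39.3332) → (236.1417,41.2005) → (253.6739,45.5801). Open path.

**Shape 2** — `<polygon>` rectangle, stroke `#000000` → engrave (S282, F3937). Machine vertices: (35.3957,55.9036) → (90.5240,55.9036) → (90.5240,30.5446) → (35.3957,30.5446) → (35.3957,55.9036). Closed: final G1 returns to the first vertex.

**Shape 3** — `<path>` line segment, stroke `#ff00ff` → score (S404, F1396). Machine vertices: (47.3705,50.9720) → (82.1223,31.9882). Open path.

; LightBurn 1.6.03
; GRBL device profile, absolute coords
G21
G90
G0 X124.7662 Y56.9870
M4 S282
G01 X150.2033 Y48.8051 F3937
G01 X174.0594 Y43.1355 F3937
G01 X196.3345 Y39.9782 F3937
G01 X217.0286 Y39.3332 F3937
G01 X236.1417 Y41.2005 F3937
G01 X253.6739 Y45.5801 F3937
M5
G0 X35.3957 Y55.9036
M4 S282
G01 X90.5240 Y55.9036 F3937
G01 X90.5240 Y30.5446 F3937
G01 X35.3957 Y30.5446 F3937
G01 X35.3957 Y55.9036 F3937
M5
G0 X47.3705 Y50.9720
M4 S404
G01 X82.1223 Y31.9882 F1396
M5
G0 X0.0000 Y0.0000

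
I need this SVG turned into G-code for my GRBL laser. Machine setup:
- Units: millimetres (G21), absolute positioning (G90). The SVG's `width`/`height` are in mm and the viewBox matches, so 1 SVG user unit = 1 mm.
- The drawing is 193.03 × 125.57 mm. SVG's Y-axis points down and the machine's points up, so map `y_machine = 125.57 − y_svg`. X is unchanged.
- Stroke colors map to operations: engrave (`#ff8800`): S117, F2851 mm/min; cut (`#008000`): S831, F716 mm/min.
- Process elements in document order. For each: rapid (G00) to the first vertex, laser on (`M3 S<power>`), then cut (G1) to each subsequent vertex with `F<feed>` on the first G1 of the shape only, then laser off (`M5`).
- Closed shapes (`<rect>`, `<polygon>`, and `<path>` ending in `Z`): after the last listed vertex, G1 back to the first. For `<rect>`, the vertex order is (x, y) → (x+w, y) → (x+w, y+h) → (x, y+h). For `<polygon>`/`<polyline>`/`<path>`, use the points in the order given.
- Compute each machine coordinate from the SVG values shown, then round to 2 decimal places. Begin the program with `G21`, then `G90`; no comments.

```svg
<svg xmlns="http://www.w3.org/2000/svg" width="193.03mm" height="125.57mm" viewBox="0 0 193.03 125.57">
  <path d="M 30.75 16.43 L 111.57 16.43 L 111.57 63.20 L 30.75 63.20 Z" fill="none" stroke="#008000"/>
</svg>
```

1 u = 1 mm; y_m = 125.57 − y.

[1] `<path>` rectangle, #008000→cut S831 F716: (30.75,109.14) → (111.57,109.14) → (111.57,62.37) → (30.75,62.37) → (30.75,109.14) (closed)

G21
G90
G00 X30.75 Y109.14
M3 S831
G1 X111.57 Y109.14 F716
G1 X111.57 Y62.37
G1 X30.75 Y62.37
G1 X30.75 Y109.14
M5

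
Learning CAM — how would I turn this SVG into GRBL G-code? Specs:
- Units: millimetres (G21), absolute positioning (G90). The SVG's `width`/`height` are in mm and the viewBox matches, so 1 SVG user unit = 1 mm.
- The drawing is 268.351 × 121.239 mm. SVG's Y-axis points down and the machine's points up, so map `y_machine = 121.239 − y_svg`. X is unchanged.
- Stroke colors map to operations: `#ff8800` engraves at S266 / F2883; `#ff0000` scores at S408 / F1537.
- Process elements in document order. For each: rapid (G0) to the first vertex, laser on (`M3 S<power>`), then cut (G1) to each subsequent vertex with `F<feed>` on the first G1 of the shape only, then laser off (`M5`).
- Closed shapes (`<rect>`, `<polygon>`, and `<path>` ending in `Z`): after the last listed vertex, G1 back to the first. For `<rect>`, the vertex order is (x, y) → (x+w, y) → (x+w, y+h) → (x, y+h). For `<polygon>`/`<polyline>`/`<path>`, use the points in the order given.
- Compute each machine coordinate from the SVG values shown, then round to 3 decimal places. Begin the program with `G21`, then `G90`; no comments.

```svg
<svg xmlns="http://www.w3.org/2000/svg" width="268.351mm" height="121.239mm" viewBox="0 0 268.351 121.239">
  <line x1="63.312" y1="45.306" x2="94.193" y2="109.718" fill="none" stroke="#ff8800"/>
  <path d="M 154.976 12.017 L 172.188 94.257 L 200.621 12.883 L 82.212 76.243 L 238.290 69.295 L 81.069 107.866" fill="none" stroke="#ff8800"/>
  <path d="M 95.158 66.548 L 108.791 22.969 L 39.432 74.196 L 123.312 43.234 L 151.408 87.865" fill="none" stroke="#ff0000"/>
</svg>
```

G21
G90
G0 X63.312 Y75.933
M3 S266
G1 X94.193 Y11.521 F2883
M5
G0 X154.976 Y109.222
M3 S266
G1 X172.188 Y26.982 F2883
G1 X200.621 Y108.356
G1 X82.212 Y44.996
G1 X238.290 Y51.944
G1 X81.069 Y13.373
M5
G0 X95.158 Y54.691
M3 S408
G1 X108.791 Y98.270 F1537
G1 X39.432 Y47.043
G1 X123.312 Y78.005
G1 X151.408 Y33.374
M5

viewBox `0 0 268.351 121.239` with mm width/height → 1 unit = 1 mm. Flip: y_m = 121.239 − y_svg.

**Shape 1** — `<line>` line segment, stroke `#ff8800` → engrave (S266, F2883). Machine vertices: (63.312,75.933) → (94.193,11.521). Open path.

**Shape 2** — `<path>` open polyline, stroke `#ff8800` → engrave (S266, F2883). Machine vertices: (154.976,109.222) → (172.188,26.982) → (200.621,108.356) → (82.212,44.996) → (238.290,51.944) → (81.069,13.373). Open path.

**Shape 3** — `<path>` open polyline, stroke `#ff0000` → score (S408, F1537). Machine vertices: (95.158,54.691) → (108.791,98.270) → (39.432,47.043) → (123.312,78.005) → (151.408,33.374). Open path.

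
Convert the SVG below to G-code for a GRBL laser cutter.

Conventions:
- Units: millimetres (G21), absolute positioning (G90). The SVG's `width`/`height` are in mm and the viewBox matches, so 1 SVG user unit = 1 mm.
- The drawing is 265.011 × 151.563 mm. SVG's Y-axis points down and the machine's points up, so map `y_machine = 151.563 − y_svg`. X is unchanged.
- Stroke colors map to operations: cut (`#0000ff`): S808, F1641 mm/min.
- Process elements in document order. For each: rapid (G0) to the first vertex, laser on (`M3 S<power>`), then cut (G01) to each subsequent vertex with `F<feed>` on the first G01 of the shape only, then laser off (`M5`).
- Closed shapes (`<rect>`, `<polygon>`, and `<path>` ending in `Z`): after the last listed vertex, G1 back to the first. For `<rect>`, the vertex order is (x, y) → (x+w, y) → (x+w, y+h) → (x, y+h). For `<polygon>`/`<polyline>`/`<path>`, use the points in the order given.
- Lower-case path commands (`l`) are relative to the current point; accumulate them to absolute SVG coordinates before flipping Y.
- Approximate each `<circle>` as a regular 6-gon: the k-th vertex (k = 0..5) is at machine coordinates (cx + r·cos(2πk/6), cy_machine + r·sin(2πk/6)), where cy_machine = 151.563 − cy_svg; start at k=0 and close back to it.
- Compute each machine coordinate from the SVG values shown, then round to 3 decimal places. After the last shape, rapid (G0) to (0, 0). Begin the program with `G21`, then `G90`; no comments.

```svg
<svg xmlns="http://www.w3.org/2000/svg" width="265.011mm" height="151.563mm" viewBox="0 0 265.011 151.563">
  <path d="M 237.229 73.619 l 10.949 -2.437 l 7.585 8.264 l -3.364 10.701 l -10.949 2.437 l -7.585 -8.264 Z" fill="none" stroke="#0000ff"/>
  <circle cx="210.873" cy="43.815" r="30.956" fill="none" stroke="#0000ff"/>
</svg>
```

Since the viewBox matches the mm dimensions, user units are millimetres directly. The only transform is the Y-flip y_m = 151.563 − y_svg.

Shape 1 is a regular polygon drawn with `<path>`. Its stroke #0000ff means cut at S808, F1641. After flipping Y the toolpath is (237.229,77.944) → (248.178,80.381) → (255.763,72.117) → (252.399,61.416) → (241.450,58.979) → (233.865,67.243) → (237.229,77.944), returning to the start.

Shape 2 is a circle drawn with `<circle>`. Its stroke #0000ff means cut at S808, F1641. After flipping Y the toolpath is (241.829,107.748) → (226.351,134.557) → (195.395,134.557) → (179.917,107.748) → (195.395,80.939) → (226.351,80.939) → (241.829,107.748), returning to the start.

G21
G90
G0 X237.229 Y77.944
M3 S808
G01 X248.178 Y80.381 F1641
G01 X255.763 Y72.117
G01 X252.399 Y61.416
G01 X241.450 Y58.979
G01 X233.865 Y67.243
G01 X237.229 Y77.944
M5
G0 X241.829 Y107.748
M3 S808
G01 X226.351 Y134.557 F1641
G01 X195.395 Y134.557
G01 X179.917 Y107.748
G01 X195.395 Y80.939
G01 X226.351 Y80.939
G01 X241.829 Y107.748
M5
G0 X0.000 Y0.000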